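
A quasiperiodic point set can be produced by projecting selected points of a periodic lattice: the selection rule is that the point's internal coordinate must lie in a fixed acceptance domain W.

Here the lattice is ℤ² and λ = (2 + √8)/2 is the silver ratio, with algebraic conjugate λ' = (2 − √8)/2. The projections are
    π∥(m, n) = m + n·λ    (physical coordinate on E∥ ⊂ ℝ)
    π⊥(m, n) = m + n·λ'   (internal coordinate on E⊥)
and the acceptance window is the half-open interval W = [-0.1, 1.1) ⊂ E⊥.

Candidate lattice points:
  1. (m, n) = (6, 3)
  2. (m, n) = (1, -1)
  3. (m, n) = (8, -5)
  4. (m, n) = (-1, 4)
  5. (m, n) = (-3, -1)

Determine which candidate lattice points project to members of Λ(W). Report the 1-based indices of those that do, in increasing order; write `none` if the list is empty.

λ' = (2−√8)/2 ≈ -0.414214.
candidate 1: (m,n)=(6,3) → π∥ = 6+3·λ ≈ 13.242641, π⊥ = 6+3·λ' ≈ 4.757359 ∉ [-0.1, 1.1) ⇒ out
candidate 2: (m,n)=(1,-1) → π∥ = 1-1·λ ≈ -1.414214, π⊥ = 1-1·λ' ≈ 1.414214 ∉ [-0.1, 1.1) ⇒ out
candidate 3: (m,n)=(8,-5) → π∥ = 8-5·λ ≈ -4.071068, π⊥ = 8-5·λ' ≈ 10.071068 ∉ [-0.1, 1.1) ⇒ out
candidate 4: (m,n)=(-1,4) → π∥ = -1+4·λ ≈ 8.656854, π⊥ = -1+4·λ' ≈ -2.656854 ∉ [-0.1, 1.1) ⇒ out
candidate 5: (m,n)=(-3,-1) → π∥ = -3-1·λ ≈ -5.414214, π⊥ = -3-1·λ' ≈ -2.585786 ∉ [-0.1, 1.1) ⇒ out

none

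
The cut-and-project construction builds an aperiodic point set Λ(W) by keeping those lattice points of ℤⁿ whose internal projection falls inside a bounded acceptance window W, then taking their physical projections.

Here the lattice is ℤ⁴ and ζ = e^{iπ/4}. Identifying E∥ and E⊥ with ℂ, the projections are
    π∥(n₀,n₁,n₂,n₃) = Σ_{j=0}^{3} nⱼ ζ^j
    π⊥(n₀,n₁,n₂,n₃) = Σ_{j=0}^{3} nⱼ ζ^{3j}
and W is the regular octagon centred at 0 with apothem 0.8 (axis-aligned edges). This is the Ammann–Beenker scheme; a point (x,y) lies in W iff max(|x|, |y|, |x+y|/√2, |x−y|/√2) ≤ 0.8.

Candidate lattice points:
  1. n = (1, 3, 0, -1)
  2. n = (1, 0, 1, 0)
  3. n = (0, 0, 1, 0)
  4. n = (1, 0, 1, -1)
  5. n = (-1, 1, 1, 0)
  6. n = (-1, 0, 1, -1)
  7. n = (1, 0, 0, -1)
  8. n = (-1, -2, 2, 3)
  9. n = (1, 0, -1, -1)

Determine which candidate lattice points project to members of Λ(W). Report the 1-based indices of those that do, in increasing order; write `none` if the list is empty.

7, 9

Internal map: ζ^{3j} for j=0..3 gives (1,0), (−√2/2,√2/2), (0,−1), (√2/2,√2/2).
candidate 1: n = (1, 3, 0, -1) → π⊥ ≈ (-1.82843, +1.41421); max(|x|,|y|,|x±y|/√2) = 2.29289 > 0.8 ⇒ ∉ W
candidate 2: n = (1, 0, 1, 0) → π⊥ ≈ (+1.00000, -1.00000); max(|x|,|y|,|x±y|/√2) = 1.41421 > 0.8 ⇒ ∉ W
candidate 3: n = (0, 0, 1, 0) → π⊥ ≈ (+0.00000, -1.00000); max(|x|,|y|,|x±y|/√2) = 1.00000 > 0.8 ⇒ ∉ W
candidate 4: n = (1, 0, 1, -1) → π⊥ ≈ (+0.29289, -1.70711); max(|x|,|y|,|x±y|/√2) = 1.70711 > 0.8 ⇒ ∉ W
candidate 5: n = (-1, 1, 1, 0) → π⊥ ≈ (-1.70711, -0.29289); max(|x|,|y|,|x±y|/√2) = 1.70711 > 0.8 ⇒ ∉ W
candidate 6: n = (-1, 0, 1, -1) → π⊥ ≈ (-1.70711, -1.70711); max(|x|,|y|,|x±y|/√2) = 2.41421 > 0.8 ⇒ ∉ W
candidate 7: n = (1, 0, 0, -1) → π⊥ ≈ (+0.29289, -0.70711); max(|x|,|y|,|x±y|/√2) = 0.70711 ≤ 0.8 ⇒ ∈ W
candidate 8: n = (-1, -2, 2, 3) → π⊥ ≈ (+2.53553, -1.29289); max(|x|,|y|,|x±y|/√2) = 2.70711 > 0.8 ⇒ ∉ W
candidate 9: n = (1, 0, -1, -1) → π⊥ ≈ (+0.29289, +0.29289); max(|x|,|y|,|x±y|/√2) = 0.41421 ≤ 0.8 ⇒ ∈ W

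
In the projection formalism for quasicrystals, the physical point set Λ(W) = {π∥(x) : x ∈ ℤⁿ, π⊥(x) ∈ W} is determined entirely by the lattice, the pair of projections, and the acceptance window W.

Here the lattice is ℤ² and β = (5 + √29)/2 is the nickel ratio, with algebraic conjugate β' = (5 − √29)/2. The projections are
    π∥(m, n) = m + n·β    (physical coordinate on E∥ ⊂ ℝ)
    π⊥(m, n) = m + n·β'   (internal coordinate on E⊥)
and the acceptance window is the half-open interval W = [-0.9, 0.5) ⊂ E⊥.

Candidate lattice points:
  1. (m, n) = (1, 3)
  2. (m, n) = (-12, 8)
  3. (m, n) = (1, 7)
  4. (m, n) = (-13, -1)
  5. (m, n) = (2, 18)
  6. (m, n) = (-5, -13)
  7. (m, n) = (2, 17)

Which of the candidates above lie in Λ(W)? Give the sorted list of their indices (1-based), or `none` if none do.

1, 3

Numerically β ≈ 5.1926 and β' = −1/β ≈ -0.1926.
candidate 1: (m,n)=(1,3) → π∥ = 1+3·β ≈ 16.5777, π⊥ = 1+3·β' ≈ 0.4223 ∈ [-0.9, 0.5) ⇒ IN Λ
candidate 2: (m,n)=(-12,8) → π∥ = -12+8·β ≈ 29.5407, π⊥ = -12+8·β' ≈ -13.5407 ∉ [-0.9, 0.5) ⇒ out
candidate 3: (m,n)=(1,7) → π∥ = 1+7·β ≈ 37.3481, π⊥ = 1+7·β' ≈ -0.3481 ∈ [-0.9, 0.5) ⇒ IN Λ
candidate 4: (m,n)=(-13,-1) → π∥ = -13-1·β ≈ -18.1926, π⊥ = -13-1·β' ≈ -12.8074 ∉ [-0.9, 0.5) ⇒ out
candidate 5: (m,n)=(2,18) → π∥ = 2+18·β ≈ 95.4665, π⊥ = 2+18·β' ≈ -1.4665 ∉ [-0.9, 0.5) ⇒ out
candidate 6: (m,n)=(-5,-13) → π∥ = -5-13·β ≈ -72.5036, π⊥ = -5-13·β' ≈ -2.4964 ∉ [-0.9, 0.5) ⇒ out
candidate 7: (m,n)=(2,17) → π∥ = 2+17·β ≈ 90.2739, π⊥ = 2+17·β' ≈ -1.2739 ∉ [-0.9, 0.5) ⇒ out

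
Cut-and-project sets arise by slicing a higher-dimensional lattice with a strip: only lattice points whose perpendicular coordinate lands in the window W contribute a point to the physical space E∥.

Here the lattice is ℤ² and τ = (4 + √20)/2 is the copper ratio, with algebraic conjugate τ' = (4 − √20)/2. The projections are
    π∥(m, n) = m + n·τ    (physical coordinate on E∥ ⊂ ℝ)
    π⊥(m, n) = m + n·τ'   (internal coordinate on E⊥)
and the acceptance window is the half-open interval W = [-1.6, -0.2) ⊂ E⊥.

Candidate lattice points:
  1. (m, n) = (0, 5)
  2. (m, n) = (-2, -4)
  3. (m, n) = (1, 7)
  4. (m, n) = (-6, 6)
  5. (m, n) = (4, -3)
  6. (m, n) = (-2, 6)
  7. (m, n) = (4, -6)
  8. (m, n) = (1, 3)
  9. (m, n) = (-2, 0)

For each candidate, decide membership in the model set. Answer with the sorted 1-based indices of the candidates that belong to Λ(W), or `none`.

Numerically τ ≈ 4.23607 and τ' = −1/τ ≈ -0.23607.
[1] lift (0,5): star map gives -1.18034; window check -1.6 ≤ -1.18034 < -0.2 is true → IN Λ
[2] lift (-2,-4): star map gives -1.05573; window check -1.6 ≤ -1.05573 < -0.2 is true → IN Λ
[3] lift (1,7): star map gives -0.65248; window check -1.6 ≤ -0.65248 < -0.2 is true → IN Λ
[4] lift (-6,6): star map gives -7.41641; window check -1.6 ≤ -7.41641 < -0.2 is false → out
[5] lift (4,-3): star map gives 4.70820; window check -1.6 ≤ 4.70820 < -0.2 is false → out
[6] lift (-2,6): star map gives -3.41641; window check -1.6 ≤ -3.41641 < -0.2 is false → out
[7] lift (4,-6): star map gives 5.41641; window check -1.6 ≤ 5.41641 < -0.2 is false → out
[8] lift (1,3): star map gives 0.29180; window check -1.6 ≤ 0.29180 < -0.2 is false → out
[9] lift (-2,0): star map gives -2.00000; window check -1.6 ≤ -2.00000 < -0.2 is false → out

1, 2, 3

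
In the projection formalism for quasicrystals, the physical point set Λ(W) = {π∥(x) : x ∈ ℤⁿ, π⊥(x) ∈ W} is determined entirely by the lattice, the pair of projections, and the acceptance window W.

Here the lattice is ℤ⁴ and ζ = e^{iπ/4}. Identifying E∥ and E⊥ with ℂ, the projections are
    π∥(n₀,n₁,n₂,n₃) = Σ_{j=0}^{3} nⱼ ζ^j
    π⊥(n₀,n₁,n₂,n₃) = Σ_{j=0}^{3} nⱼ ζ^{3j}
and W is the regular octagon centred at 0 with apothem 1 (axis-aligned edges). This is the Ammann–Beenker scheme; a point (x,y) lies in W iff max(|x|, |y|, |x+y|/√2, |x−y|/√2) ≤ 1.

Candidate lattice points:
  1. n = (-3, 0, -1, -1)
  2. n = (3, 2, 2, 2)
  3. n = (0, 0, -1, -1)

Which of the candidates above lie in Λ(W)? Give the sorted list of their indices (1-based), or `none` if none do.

With ζ = e^{iπ/4} the internal vectors are ζ^0,ζ^3,ζ^6,ζ^9.
candidate 1: n = (-3, 0, -1, -1) → π⊥ ≈ (-3.7071, +0.2929); max(|x|,|y|,|x±y|/√2) = 3.7071 > 1 ⇒ ∉ W
candidate 2: n = (3, 2, 2, 2) → π⊥ ≈ (+3.0000, +0.8284); max(|x|,|y|,|x±y|/√2) = 3.0000 > 1 ⇒ ∉ W
candidate 3: n = (0, 0, -1, -1) → π⊥ ≈ (-0.7071, +0.2929); max(|x|,|y|,|x±y|/√2) = 0.7071 ≤ 1 ⇒ ∈ W

3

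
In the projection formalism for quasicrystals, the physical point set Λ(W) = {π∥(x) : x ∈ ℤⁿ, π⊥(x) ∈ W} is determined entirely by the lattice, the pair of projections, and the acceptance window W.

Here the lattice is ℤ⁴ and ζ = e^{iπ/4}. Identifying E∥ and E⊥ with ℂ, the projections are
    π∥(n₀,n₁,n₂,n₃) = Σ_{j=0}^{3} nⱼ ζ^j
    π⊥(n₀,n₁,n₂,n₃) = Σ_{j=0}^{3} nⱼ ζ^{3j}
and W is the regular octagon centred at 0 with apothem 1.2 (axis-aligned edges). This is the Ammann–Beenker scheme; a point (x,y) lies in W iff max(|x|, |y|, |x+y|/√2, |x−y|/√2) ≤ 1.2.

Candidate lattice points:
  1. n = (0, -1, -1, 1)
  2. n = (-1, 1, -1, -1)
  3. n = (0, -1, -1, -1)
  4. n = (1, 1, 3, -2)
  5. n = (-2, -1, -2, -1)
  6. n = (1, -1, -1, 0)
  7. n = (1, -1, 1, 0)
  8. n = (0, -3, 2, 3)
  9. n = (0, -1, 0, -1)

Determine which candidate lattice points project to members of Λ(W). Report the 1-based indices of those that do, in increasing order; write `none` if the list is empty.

π⊥(n) = n₀ + n₁ζ³ + n₂ζ⁶ + n₃ζ⁹ where ζ = e^{iπ/4}.
candidate 1: n = (0, -1, -1, 1) → π⊥ ≈ (+1.41421, +1.00000); max(|x|,|y|,|x±y|/√2) = 1.70711 > 1.2 ⇒ ∉ W
candidate 2: n = (-1, 1, -1, -1) → π⊥ ≈ (-2.41421, +1.00000); max(|x|,|y|,|x±y|/√2) = 2.41421 > 1.2 ⇒ ∉ W
candidate 3: n = (0, -1, -1, -1) → π⊥ ≈ (+0.00000, -0.41421); max(|x|,|y|,|x±y|/√2) = 0.41421 ≤ 1.2 ⇒ ∈ W
candidate 4: n = (1, 1, 3, -2) → π⊥ ≈ (-1.12132, -3.70711); max(|x|,|y|,|x±y|/√2) = 3.70711 > 1.2 ⇒ ∉ W
candidate 5: n = (-2, -1, -2, -1) → π⊥ ≈ (-2.00000, +0.58579); max(|x|,|y|,|x±y|/√2) = 2.00000 > 1.2 ⇒ ∉ W
candidate 6: n = (1, -1, -1, 0) → π⊥ ≈ (+1.70711, +0.29289); max(|x|,|y|,|x±y|/√2) = 1.70711 > 1.2 ⇒ ∉ W
candidate 7: n = (1, -1, 1, 0) → π⊥ ≈ (+1.70711, -1.70711); max(|x|,|y|,|x±y|/√2) = 2.41421 > 1.2 ⇒ ∉ W
candidate 8: n = (0, -3, 2, 3) → π⊥ ≈ (+4.24264, -2.00000); max(|x|,|y|,|x±y|/√2) = 4.41421 > 1.2 ⇒ ∉ W
candidate 9: n = (0, -1, 0, -1) → π⊥ ≈ (+0.00000, -1.41421); max(|x|,|y|,|x±y|/√2) = 1.41421 > 1.2 ⇒ ∉ W

3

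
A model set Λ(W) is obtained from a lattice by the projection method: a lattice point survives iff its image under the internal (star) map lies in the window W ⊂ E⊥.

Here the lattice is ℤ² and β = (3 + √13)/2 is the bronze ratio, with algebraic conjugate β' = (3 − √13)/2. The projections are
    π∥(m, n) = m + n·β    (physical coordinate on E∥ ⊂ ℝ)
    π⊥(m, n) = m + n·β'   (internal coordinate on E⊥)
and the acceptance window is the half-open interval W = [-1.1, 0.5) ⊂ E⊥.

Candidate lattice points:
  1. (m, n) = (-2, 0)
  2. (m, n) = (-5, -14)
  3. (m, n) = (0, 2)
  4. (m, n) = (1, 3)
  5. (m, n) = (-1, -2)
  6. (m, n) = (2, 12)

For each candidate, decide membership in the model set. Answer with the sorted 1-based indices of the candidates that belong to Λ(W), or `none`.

β' = (3−√13)/2 ≈ -0.30278.
candidate 1: (m,n)=(-2,0) → π∥ = -2+0·β ≈ -2.00000, π⊥ = -2+0·β' ≈ -2.00000 ∉ [-1.1, 0.5) ⇒ out
candidate 2: (m,n)=(-5,-14) → π∥ = -5-14·β ≈ -51.23886, π⊥ = -5-14·β' ≈ -0.76114 ∈ [-1.1, 0.5) ⇒ IN Λ
candidate 3: (m,n)=(0,2) → π∥ = 0+2·β ≈ 6.60555, π⊥ = 0+2·β' ≈ -0.60555 ∈ [-1.1, 0.5) ⇒ IN Λ
candidate 4: (m,n)=(1,3) → π∥ = 1+3·β ≈ 10.90833, π⊥ = 1+3·β' ≈ 0.09167 ∈ [-1.1, 0.5) ⇒ IN Λ
candidate 5: (m,n)=(-1,-2) → π∥ = -1-2·β ≈ -7.60555, π⊥ = -1-2·β' ≈ -0.39445 ∈ [-1.1, 0.5) ⇒ IN Λ
candidate 6: (m,n)=(2,12) → π∥ = 2+12·β ≈ 41.63331, π⊥ = 2+12·β' ≈ -1.63331 ∉ [-1.1, 0.5) ⇒ out

2, 3, 4, 5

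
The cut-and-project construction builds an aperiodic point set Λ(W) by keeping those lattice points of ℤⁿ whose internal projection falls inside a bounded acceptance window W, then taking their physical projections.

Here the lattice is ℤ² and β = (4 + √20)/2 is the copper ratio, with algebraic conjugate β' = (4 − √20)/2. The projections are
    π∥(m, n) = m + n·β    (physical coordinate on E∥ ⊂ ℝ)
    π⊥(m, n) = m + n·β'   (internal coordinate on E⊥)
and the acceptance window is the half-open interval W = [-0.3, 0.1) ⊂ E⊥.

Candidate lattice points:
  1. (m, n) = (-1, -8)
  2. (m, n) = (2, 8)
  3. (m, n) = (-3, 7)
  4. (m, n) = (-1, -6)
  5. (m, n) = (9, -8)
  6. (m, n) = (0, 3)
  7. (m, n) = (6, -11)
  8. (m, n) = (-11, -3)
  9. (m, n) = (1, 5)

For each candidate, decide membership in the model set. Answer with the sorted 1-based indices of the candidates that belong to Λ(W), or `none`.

9

Compute β' = (4−√20)/2 = -0.236068, so π⊥(m,n) = m -0.236068·n.
candidate 1: (m,n)=(-1,-8) → π∥ = -1-8·β ≈ -34.888544, π⊥ = -1-8·β' ≈ 0.888544 ∉ [-0.3, 0.1) ⇒ out
candidate 2: (m,n)=(2,8) → π∥ = 2+8·β ≈ 35.888544, π⊥ = 2+8·β' ≈ 0.111456 ∉ [-0.3, 0.1) ⇒ out
candidate 3: (m,n)=(-3,7) → π∥ = -3+7·β ≈ 26.652476, π⊥ = -3+7·β' ≈ -4.652476 ∉ [-0.3, 0.1) ⇒ out
candidate 4: (m,n)=(-1,-6) → π∥ = -1-6·β ≈ -26.416408, π⊥ = -1-6·β' ≈ 0.416408 ∉ [-0.3, 0.1) ⇒ out
candidate 5: (m,n)=(9,-8) → π∥ = 9-8·β ≈ -24.888544, π⊥ = 9-8·β' ≈ 10.888544 ∉ [-0.3, 0.1) ⇒ out
candidate 6: (m,n)=(0,3) → π∥ = 0+3·β ≈ 12.708204, π⊥ = 0+3·β' ≈ -0.708204 ∉ [-0.3, 0.1) ⇒ out
candidate 7: (m,n)=(6,-11) → π∥ = 6-11·β ≈ -40.596748, π⊥ = 6-11·β' ≈ 8.596748 ∉ [-0.3, 0.1) ⇒ out
candidate 8: (m,n)=(-11,-3) → π∥ = -11-3·β ≈ -23.708204, π⊥ = -11-3·β' ≈ -10.291796 ∉ [-0.3, 0.1) ⇒ out
candidate 9: (m,n)=(1,5) → π∥ = 1+5·β ≈ 22.180340, π⊥ = 1+5·β' ≈ -0.180340 ∈ [-0.3, 0.1) ⇒ IN Λ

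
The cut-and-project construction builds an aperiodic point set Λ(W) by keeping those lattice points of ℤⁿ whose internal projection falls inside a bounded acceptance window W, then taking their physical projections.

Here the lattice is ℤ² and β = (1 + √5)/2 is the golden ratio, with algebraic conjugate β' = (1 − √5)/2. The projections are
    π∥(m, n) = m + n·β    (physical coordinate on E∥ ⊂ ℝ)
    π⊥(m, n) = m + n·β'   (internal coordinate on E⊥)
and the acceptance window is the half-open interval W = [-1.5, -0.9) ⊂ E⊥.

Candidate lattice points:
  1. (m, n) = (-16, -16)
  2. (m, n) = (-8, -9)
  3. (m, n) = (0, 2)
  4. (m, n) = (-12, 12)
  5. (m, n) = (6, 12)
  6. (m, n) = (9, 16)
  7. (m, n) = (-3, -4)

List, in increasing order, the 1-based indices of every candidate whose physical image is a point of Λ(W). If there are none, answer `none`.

Numerically β ≈ 1.6180 and β' = −1/β ≈ -0.6180.
#1 (-16,-16): internal coord -16 + (-16)·β' = -6.1115; -6.1115 ∉ [-1.5, -0.9) → out
#2 (-8,-9): internal coord -8 + (-9)·β' = -2.4377; -2.4377 ∉ [-1.5, -0.9) → out
#3 (0,2): internal coord 0 + (2)·β' = -1.2361; -1.2361 ∈ [-1.5, -0.9) → IN Λ
#4 (-12,12): internal coord -12 + (12)·β' = -19.4164; -19.4164 ∉ [-1.5, -0.9) → out
#5 (6,12): internal coord 6 + (12)·β' = -1.4164; -1.4164 ∈ [-1.5, -0.9) → IN Λ
#6 (9,16): internal coord 9 + (16)·β' = -0.8885; -0.8885 ∉ [-1.5, -0.9) → out
#7 (-3,-4): internal coord -3 + (-4)·β' = -0.5279; -0.5279 ∉ [-1.5, -0.9) → out

3, 5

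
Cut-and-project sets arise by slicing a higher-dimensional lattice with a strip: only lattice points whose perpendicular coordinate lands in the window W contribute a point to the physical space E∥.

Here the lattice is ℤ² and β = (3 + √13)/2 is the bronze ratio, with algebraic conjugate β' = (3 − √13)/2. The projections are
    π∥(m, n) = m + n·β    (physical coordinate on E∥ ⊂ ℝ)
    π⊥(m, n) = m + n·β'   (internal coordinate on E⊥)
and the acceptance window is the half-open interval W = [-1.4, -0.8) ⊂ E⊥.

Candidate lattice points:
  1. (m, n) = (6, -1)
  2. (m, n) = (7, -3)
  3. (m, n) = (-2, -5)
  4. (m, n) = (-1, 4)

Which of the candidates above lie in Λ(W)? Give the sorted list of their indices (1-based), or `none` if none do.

none

Numerically β ≈ 3.30278 and β' = −1/β ≈ -0.30278.
[1] lift (6,-1): star map gives 6.30278; window check -1.4 ≤ 6.30278 < -0.8 is false → out
[2] lift (7,-3): star map gives 7.90833; window check -1.4 ≤ 7.90833 < -0.8 is false → out
[3] lift (-2,-5): star map gives -0.48612; window check -1.4 ≤ -0.48612 < -0.8 is false → out
[4] lift (-1,4): star map gives -2.21110; window check -1.4 ≤ -2.21110 < -0.8 is false → out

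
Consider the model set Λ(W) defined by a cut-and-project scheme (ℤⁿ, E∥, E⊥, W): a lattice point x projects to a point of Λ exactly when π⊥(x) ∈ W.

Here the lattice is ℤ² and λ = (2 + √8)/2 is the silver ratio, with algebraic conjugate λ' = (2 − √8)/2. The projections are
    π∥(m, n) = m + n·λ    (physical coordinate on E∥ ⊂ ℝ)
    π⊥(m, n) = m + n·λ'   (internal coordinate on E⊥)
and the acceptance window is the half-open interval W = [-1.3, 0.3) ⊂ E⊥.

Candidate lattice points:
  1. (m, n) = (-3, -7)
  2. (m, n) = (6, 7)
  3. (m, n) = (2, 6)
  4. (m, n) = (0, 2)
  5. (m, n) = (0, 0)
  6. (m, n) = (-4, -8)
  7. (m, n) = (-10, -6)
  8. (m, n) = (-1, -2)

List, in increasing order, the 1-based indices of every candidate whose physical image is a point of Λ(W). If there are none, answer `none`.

1, 3, 4, 5, 6, 8

Numerically λ ≈ 2.414214 and λ' = −1/λ ≈ -0.414214.
#1 (-3,-7): internal coord -3 + (-7)·λ' = -0.100505; -0.100505 ∈ [-1.3, 0.3) → IN Λ
#2 (6,7): internal coord 6 + (7)·λ' = +3.100505; +3.100505 ∉ [-1.3, 0.3) → out
#3 (2,6): internal coord 2 + (6)·λ' = -0.485281; -0.485281 ∈ [-1.3, 0.3) → IN Λ
#4 (0,2): internal coord 0 + (2)·λ' = -0.828427; -0.828427 ∈ [-1.3, 0.3) → IN Λ
#5 (0,0): internal coord 0 + (0)·λ' = +0.000000; +0.000000 ∈ [-1.3, 0.3) → IN Λ
#6 (-4,-8): internal coord -4 + (-8)·λ' = -0.686292; -0.686292 ∈ [-1.3, 0.3) → IN Λ
#7 (-10,-6): internal coord -10 + (-6)·λ' = -7.514719; -7.514719 ∉ [-1.3, 0.3) → out
#8 (-1,-2): internal coord -1 + (-2)·λ' = -0.171573; -0.171573 ∈ [-1.3, 0.3) → IN Λ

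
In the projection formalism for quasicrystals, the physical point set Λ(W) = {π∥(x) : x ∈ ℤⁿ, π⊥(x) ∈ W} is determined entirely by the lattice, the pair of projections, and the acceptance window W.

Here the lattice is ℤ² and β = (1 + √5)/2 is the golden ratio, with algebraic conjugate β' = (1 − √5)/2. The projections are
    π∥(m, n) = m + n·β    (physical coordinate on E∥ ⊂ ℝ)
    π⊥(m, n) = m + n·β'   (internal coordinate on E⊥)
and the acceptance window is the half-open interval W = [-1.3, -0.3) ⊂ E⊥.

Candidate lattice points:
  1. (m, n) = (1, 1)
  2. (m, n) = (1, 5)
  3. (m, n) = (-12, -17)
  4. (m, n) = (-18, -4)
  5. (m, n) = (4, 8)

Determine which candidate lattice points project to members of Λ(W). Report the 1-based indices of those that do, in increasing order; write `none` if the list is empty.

Compute β' = (1−√5)/2 = -0.6180, so π⊥(m,n) = m -0.6180·n.
[1] lift (1,1): star map gives 0.3820; window check -1.3 ≤ 0.3820 < -0.3 is false → out
[2] lift (1,5): star map gives -2.0902; window check -1.3 ≤ -2.0902 < -0.3 is false → out
[3] lift (-12,-17): star map gives -1.4934; window check -1.3 ≤ -1.4934 < -0.3 is false → out
[4] lift (-18,-4): star map gives -15.5279; window check -1.3 ≤ -15.5279 < -0.3 is false → out
[5] lift (4,8): star map gives -0.9443; window check -1.3 ≤ -0.9443 < -0.3 is true → IN Λ

5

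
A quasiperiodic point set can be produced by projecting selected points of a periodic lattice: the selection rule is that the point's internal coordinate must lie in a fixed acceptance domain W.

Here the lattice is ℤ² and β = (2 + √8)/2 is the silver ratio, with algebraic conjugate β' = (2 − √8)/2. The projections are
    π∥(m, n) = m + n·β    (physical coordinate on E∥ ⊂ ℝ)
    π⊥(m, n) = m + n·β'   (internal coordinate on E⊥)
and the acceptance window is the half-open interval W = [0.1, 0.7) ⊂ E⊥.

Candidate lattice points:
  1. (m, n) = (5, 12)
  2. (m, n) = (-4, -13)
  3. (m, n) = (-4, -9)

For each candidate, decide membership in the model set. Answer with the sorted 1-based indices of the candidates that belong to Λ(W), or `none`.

Numerically β ≈ 2.414214 and β' = −1/β ≈ -0.414214.
#1 (5,12): internal coord 5 + (12)·β' = +0.029437; +0.029437 ∉ [0.1, 0.7) → out
#2 (-4,-13): internal coord -4 + (-13)·β' = +1.384776; +1.384776 ∉ [0.1, 0.7) → out
#3 (-4,-9): internal coord -4 + (-9)·β' = -0.272078; -0.272078 ∉ [0.1, 0.7) → out

none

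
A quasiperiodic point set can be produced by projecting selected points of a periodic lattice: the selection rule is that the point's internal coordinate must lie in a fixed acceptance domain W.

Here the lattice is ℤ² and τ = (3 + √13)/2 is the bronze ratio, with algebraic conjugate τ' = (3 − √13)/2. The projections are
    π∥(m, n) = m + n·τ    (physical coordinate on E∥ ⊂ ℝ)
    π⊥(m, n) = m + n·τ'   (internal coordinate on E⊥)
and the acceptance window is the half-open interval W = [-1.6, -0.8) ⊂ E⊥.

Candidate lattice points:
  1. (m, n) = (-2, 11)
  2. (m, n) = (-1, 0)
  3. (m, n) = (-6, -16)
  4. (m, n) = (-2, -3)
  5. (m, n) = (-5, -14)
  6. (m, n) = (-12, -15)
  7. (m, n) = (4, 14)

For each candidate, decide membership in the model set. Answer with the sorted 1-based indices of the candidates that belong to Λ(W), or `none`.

2, 3, 4

Compute τ' = (3−√13)/2 = -0.30278, so π⊥(m,n) = m -0.30278·n.
[1] lift (-2,11): star map gives -5.33053; window check -1.6 ≤ -5.33053 < -0.8 is false → out
[2] lift (-1,0): star map gives -1.00000; window check -1.6 ≤ -1.00000 < -0.8 is true → IN Λ
[3] lift (-6,-16): star map gives -1.15559; window check -1.6 ≤ -1.15559 < -0.8 is true → IN Λ
[4] lift (-2,-3): star map gives -1.09167; window check -1.6 ≤ -1.09167 < -0.8 is true → IN Λ
[5] lift (-5,-14): star map gives -0.76114; window check -1.6 ≤ -0.76114 < -0.8 is false → out
[6] lift (-12,-15): star map gives -7.45837; window check -1.6 ≤ -7.45837 < -0.8 is false → out
[7] lift (4,14): star map gives -0.23886; window check -1.6 ≤ -0.23886 < -0.8 is false → out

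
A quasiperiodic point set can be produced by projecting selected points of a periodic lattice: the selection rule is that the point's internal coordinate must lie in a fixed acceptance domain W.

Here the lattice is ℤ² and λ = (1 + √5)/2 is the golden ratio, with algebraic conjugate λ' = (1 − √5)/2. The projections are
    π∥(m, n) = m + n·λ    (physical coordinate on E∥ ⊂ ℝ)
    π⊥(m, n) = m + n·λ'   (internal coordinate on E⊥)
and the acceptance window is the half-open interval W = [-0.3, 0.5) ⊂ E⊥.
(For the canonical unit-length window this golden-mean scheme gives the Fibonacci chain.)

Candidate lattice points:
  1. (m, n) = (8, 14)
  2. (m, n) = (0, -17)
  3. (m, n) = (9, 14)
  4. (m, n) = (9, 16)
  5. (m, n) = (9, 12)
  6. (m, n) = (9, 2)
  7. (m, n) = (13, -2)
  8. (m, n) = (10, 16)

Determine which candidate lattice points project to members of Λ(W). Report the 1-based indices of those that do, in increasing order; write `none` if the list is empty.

3, 8

Numerically λ ≈ 1.6180 and λ' = −1/λ ≈ -0.6180.
[1] lift (8,14): star map gives -0.6525; window check -0.3 ≤ -0.6525 < 0.5 is false → out
[2] lift (0,-17): star map gives 10.5066; window check -0.3 ≤ 10.5066 < 0.5 is false → out
[3] lift (9,14): star map gives 0.3475; window check -0.3 ≤ 0.3475 < 0.5 is true → IN Λ
[4] lift (9,16): star map gives -0.8885; window check -0.3 ≤ -0.8885 < 0.5 is false → out
[5] lift (9,12): star map gives 1.5836; window check -0.3 ≤ 1.5836 < 0.5 is false → out
[6] lift (9,2): star map gives 7.7639; window check -0.3 ≤ 7.7639 < 0.5 is false → out
[7] lift (13,-2): star map gives 14.2361; window check -0.3 ≤ 14.2361 < 0.5 is false → out
[8] lift (10,16): star map gives 0.1115; window check -0.3 ≤ 0.1115 < 0.5 is true → IN Λ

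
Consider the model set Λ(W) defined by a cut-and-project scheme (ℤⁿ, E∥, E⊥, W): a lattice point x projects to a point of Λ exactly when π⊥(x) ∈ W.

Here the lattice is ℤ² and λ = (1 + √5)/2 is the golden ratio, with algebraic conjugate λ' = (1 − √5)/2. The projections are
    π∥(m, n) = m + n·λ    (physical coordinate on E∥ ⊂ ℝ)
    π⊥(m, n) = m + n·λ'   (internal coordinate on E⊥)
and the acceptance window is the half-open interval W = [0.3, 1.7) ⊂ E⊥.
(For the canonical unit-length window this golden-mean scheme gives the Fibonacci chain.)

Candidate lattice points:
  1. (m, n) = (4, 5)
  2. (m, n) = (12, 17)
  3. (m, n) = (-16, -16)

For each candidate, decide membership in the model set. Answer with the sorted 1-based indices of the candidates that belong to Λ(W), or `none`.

1, 2

Compute λ' = (1−√5)/2 = -0.61803, so π⊥(m,n) = m -0.61803·n.
[1] lift (4,5): star map gives 0.90983; window check 0.3 ≤ 0.90983 < 1.7 is true → IN Λ
[2] lift (12,17): star map gives 1.49342; window check 0.3 ≤ 1.49342 < 1.7 is true → IN Λ
[3] lift (-16,-16): star map gives -6.11146; window check 0.3 ≤ -6.11146 < 1.7 is false → out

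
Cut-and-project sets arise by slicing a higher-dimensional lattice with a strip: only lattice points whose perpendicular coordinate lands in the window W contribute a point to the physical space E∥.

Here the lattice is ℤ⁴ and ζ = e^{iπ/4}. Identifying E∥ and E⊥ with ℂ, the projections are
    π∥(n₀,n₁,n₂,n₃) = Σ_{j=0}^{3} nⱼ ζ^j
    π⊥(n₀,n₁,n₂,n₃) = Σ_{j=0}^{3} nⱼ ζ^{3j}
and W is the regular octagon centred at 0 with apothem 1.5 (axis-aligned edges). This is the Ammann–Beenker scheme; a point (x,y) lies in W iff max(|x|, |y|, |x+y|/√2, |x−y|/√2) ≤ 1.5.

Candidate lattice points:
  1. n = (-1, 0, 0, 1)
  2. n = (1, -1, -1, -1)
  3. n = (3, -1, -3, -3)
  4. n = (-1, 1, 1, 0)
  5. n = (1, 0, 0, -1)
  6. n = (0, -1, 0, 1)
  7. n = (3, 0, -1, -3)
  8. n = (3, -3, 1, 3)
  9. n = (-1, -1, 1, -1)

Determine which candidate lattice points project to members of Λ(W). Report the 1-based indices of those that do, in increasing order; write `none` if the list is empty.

1, 2, 5, 6, 7

π⊥(n) = n₀ + n₁ζ³ + n₂ζ⁶ + n₃ζ⁹ where ζ = e^{iπ/4}.
candidate 1: n = (-1, 0, 0, 1) → π⊥ ≈ (-0.29289, +0.70711); max(|x|,|y|,|x±y|/√2) = 0.70711 ≤ 1.5 ⇒ ∈ W
candidate 2: n = (1, -1, -1, -1) → π⊥ ≈ (+1.00000, -0.41421); max(|x|,|y|,|x±y|/√2) = 1.00000 ≤ 1.5 ⇒ ∈ W
candidate 3: n = (3, -1, -3, -3) → π⊥ ≈ (+1.58579, +0.17157); max(|x|,|y|,|x±y|/√2) = 1.58579 > 1.5 ⇒ ∉ W
candidate 4: n = (-1, 1, 1, 0) → π⊥ ≈ (-1.70711, -0.29289); max(|x|,|y|,|x±y|/√2) = 1.70711 > 1.5 ⇒ ∉ W
candidate 5: n = (1, 0, 0, -1) → π⊥ ≈ (+0.29289, -0.70711); max(|x|,|y|,|x±y|/√2) = 0.70711 ≤ 1.5 ⇒ ∈ W
candidate 6: n = (0, -1, 0, 1) → π⊥ ≈ (+1.41421, +0.00000); max(|x|,|y|,|x±y|/√2) = 1.41421 ≤ 1.5 ⇒ ∈ W
candidate 7: n = (3, 0, -1, -3) → π⊥ ≈ (+0.87868, -1.12132); max(|x|,|y|,|x±y|/√2) = 1.41421 ≤ 1.5 ⇒ ∈ W
candidate 8: n = (3, -3, 1, 3) → π⊥ ≈ (+7.24264, -1.00000); max(|x|,|y|,|x±y|/√2) = 7.24264 > 1.5 ⇒ ∉ W
candidate 9: n = (-1, -1, 1, -1) → π⊥ ≈ (-1.00000, -2.41421); max(|x|,|y|,|x±y|/√2) = 2.41421 > 1.5 ⇒ ∉ W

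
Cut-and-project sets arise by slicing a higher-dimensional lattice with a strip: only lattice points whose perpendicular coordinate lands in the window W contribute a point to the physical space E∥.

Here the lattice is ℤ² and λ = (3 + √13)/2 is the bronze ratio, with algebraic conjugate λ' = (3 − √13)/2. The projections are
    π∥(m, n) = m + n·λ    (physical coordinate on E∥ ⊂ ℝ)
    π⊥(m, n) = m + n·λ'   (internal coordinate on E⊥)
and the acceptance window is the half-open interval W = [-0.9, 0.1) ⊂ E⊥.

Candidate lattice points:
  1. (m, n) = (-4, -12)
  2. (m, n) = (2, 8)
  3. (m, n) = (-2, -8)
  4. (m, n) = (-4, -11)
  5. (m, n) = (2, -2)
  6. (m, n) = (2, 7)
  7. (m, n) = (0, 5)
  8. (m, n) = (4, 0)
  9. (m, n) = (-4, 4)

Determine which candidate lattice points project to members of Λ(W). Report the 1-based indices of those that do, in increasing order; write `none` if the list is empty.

1, 2, 4, 6

λ' = (3−√13)/2 ≈ -0.3028.
[1] lift (-4,-12): star map gives -0.3667; window check -0.9 ≤ -0.3667 < 0.1 is true → IN Λ
[2] lift (2,8): star map gives -0.4222; window check -0.9 ≤ -0.4222 < 0.1 is true → IN Λ
[3] lift (-2,-8): star map gives 0.4222; window check -0.9 ≤ 0.4222 < 0.1 is false → out
[4] lift (-4,-11): star map gives -0.6695; window check -0.9 ≤ -0.6695 < 0.1 is true → IN Λ
[5] lift (2,-2): star map gives 2.6056; window check -0.9 ≤ 2.6056 < 0.1 is false → out
[6] lift (2,7): star map gives -0.1194; window check -0.9 ≤ -0.1194 < 0.1 is true → IN Λ
[7] lift (0,5): star map gives -1.5139; window check -0.9 ≤ -1.5139 < 0.1 is false → out
[8] lift (4,0): star map gives 4.0000; window check -0.9 ≤ 4.0000 < 0.1 is false → out
[9] lift (-4,4): star map gives -5.2111; window check -0.9 ≤ -5.2111 < 0.1 is false → out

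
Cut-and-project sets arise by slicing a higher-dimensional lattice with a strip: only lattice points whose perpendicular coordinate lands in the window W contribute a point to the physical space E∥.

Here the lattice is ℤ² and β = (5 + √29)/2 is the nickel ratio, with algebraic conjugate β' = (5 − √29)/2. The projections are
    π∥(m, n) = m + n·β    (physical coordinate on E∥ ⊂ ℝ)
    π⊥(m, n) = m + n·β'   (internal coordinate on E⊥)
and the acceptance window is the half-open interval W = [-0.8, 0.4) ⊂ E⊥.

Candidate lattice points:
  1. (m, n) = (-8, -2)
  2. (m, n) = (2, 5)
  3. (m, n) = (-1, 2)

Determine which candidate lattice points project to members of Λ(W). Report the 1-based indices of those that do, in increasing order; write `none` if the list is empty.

β' = (5−√29)/2 ≈ -0.1926.
#1 (-8,-2): internal coord -8 + (-2)·β' = -7.6148; -7.6148 ∉ [-0.8, 0.4) → out
#2 (2,5): internal coord 2 + (5)·β' = +1.0371; +1.0371 ∉ [-0.8, 0.4) → out
#3 (-1,2): internal coord -1 + (2)·β' = -1.3852; -1.3852 ∉ [-0.8, 0.4) → out

none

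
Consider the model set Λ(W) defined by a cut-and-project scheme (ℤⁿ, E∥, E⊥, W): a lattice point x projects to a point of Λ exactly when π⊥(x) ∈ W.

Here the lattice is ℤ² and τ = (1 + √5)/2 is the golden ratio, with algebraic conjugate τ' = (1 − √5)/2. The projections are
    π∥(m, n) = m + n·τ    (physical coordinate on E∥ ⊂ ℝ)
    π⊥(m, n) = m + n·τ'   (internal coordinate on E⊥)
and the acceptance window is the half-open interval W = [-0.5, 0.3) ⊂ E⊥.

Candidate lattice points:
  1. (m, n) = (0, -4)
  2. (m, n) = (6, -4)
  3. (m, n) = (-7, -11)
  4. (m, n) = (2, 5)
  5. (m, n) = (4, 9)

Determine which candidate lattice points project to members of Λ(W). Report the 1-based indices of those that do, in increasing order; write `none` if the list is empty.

3

Numerically τ ≈ 1.618034 and τ' = −1/τ ≈ -0.618034.
#1 (0,-4): internal coord 0 + (-4)·τ' = +2.472136; +2.472136 ∉ [-0.5, 0.3) → out
#2 (6,-4): internal coord 6 + (-4)·τ' = +8.472136; +8.472136 ∉ [-0.5, 0.3) → out
#3 (-7,-11): internal coord -7 + (-11)·τ' = -0.201626; -0.201626 ∈ [-0.5, 0.3) → IN Λ
#4 (2,5): internal coord 2 + (5)·τ' = -1.090170; -1.090170 ∉ [-0.5, 0.3) → out
#5 (4,9): internal coord 4 + (9)·τ' = -1.562306; -1.562306 ∉ [-0.5, 0.3) → out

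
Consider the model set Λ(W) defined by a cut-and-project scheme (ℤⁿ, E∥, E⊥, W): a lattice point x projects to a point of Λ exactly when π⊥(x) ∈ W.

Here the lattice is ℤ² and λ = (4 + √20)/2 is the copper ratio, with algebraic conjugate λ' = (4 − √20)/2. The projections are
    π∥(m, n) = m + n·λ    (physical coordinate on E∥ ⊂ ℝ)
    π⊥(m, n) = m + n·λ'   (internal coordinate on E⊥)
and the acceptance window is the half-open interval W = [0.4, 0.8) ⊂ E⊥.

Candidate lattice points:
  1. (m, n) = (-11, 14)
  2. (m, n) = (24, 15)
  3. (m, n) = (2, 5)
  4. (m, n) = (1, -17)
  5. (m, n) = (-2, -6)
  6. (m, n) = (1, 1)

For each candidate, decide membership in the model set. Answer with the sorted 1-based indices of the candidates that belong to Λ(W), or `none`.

λ' = (4−√20)/2 ≈ -0.23607.
candidate 1: (m,n)=(-11,14) → π∥ = -11+14·λ ≈ 48.30495, π⊥ = -11+14·λ' ≈ -14.30495 ∉ [0.4, 0.8) ⇒ out
candidate 2: (m,n)=(24,15) → π∥ = 24+15·λ ≈ 87.54102, π⊥ = 24+15·λ' ≈ 20.45898 ∉ [0.4, 0.8) ⇒ out
candidate 3: (m,n)=(2,5) → π∥ = 2+5·λ ≈ 23.18034, π⊥ = 2+5·λ' ≈ 0.81966 ∉ [0.4, 0.8) ⇒ out
candidate 4: (m,n)=(1,-17) → π∥ = 1-17·λ ≈ -71.01316, π⊥ = 1-17·λ' ≈ 5.01316 ∉ [0.4, 0.8) ⇒ out
candidate 5: (m,n)=(-2,-6) → π∥ = -2-6·λ ≈ -27.41641, π⊥ = -2-6·λ' ≈ -0.58359 ∉ [0.4, 0.8) ⇒ out
candidate 6: (m,n)=(1,1) → π∥ = 1+1·λ ≈ 5.23607, π⊥ = 1+1·λ' ≈ 0.76393 ∈ [0.4, 0.8) ⇒ IN Λ

6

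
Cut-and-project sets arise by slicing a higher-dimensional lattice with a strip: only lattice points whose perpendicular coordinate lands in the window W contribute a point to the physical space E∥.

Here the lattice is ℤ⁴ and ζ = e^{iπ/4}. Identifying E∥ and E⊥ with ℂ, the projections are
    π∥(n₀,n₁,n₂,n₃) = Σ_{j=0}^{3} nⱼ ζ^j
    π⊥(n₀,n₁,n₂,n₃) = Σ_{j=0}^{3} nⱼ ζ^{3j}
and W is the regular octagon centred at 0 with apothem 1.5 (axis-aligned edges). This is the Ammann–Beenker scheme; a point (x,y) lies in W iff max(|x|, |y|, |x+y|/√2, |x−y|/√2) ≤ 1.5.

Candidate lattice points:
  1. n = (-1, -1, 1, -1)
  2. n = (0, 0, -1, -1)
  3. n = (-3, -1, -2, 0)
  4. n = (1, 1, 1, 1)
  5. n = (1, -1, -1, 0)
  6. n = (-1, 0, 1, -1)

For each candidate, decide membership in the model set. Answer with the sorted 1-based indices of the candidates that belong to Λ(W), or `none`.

2, 4

With ζ = e^{iπ/4} the internal vectors are ζ^0,ζ^3,ζ^6,ζ^9.
#1 (-1, -1, 1, -1): internal (-1.0000, -2.4142); octagon support 2.4142 vs apothem 1.5 → ∉ W
#2 (0, 0, -1, -1): internal (-0.7071, 0.2929); octagon support 0.7071 vs apothem 1.5 → ∈ W
#3 (-3, -1, -2, 0): internal (-2.2929, 1.2929); octagon support 2.5355 vs apothem 1.5 → ∉ W
#4 (1, 1, 1, 1): internal (1.0000, 0.4142); octagon support 1.0000 vs apothem 1.5 → ∈ W
#5 (1, -1, -1, 0): internal (1.7071, 0.2929); octagon support 1.7071 vs apothem 1.5 → ∉ W
#6 (-1, 0, 1, -1): internal (-1.7071, -1.7071); octagon support 2.4142 vs apothem 1.5 → ∉ W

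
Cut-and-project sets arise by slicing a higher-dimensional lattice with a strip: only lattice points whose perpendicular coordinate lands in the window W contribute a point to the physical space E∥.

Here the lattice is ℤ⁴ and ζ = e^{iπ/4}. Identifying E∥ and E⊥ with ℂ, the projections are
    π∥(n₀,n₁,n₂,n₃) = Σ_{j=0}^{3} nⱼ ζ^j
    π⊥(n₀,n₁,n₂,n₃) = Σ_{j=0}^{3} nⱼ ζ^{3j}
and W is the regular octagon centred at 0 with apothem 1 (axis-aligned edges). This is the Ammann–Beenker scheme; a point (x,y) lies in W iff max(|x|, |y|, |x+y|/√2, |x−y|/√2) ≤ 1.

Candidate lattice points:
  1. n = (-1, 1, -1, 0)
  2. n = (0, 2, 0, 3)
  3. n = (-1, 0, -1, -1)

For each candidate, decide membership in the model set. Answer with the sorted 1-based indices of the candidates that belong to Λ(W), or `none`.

none

With ζ = e^{iπ/4} the internal vectors are ζ^0,ζ^3,ζ^6,ζ^9.
candidate 1: n = (-1, 1, -1, 0) → π⊥ ≈ (-1.70711, +1.70711); max(|x|,|y|,|x±y|/√2) = 2.41421 > 1 ⇒ ∉ W
candidate 2: n = (0, 2, 0, 3) → π⊥ ≈ (+0.70711, +3.53553); max(|x|,|y|,|x±y|/√2) = 3.53553 > 1 ⇒ ∉ W
candidate 3: n = (-1, 0, -1, -1) → π⊥ ≈ (-1.70711, +0.29289); max(|x|,|y|,|x±y|/√2) = 1.70711 > 1 ⇒ ∉ W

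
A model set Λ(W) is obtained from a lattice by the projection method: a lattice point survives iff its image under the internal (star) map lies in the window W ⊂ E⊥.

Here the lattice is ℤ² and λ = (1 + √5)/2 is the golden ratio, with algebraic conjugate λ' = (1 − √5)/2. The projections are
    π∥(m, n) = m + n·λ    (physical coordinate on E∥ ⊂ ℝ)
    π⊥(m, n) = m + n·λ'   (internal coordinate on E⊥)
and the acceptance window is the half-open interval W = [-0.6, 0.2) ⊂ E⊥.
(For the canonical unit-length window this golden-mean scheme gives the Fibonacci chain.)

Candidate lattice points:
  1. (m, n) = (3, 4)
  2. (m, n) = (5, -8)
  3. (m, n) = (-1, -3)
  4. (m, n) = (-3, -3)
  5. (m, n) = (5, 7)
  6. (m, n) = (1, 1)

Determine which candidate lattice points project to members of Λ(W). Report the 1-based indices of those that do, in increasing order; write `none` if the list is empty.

none

λ' = (1−√5)/2 ≈ -0.6180.
[1] lift (3,4): star map gives 0.5279; window check -0.6 ≤ 0.5279 < 0.2 is false → out
[2] lift (5,-8): star map gives 9.9443; window check -0.6 ≤ 9.9443 < 0.2 is false → out
[3] lift (-1,-3): star map gives 0.8541; window check -0.6 ≤ 0.8541 < 0.2 is false → out
[4] lift (-3,-3): star map gives -1.1459; window check -0.6 ≤ -1.1459 < 0.2 is false → out
[5] lift (5,7): star map gives 0.6738; window check -0.6 ≤ 0.6738 < 0.2 is false → out
[6] lift (1,1): star map gives 0.3820; window check -0.6 ≤ 0.3820 < 0.2 is false → out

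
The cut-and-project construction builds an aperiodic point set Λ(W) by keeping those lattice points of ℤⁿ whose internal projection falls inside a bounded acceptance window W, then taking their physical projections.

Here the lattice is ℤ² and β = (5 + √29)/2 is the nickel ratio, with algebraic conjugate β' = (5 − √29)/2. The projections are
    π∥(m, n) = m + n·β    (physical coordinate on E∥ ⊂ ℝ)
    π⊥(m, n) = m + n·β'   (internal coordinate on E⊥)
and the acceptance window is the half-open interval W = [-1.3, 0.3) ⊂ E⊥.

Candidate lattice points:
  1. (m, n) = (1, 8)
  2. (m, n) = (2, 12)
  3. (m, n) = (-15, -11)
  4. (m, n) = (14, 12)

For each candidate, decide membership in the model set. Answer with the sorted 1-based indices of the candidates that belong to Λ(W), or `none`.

1, 2

β' = (5−√29)/2 ≈ -0.192582.
candidate 1: (m,n)=(1,8) → π∥ = 1+8·β ≈ 42.540659, π⊥ = 1+8·β' ≈ -0.540659 ∈ [-1.3, 0.3) ⇒ IN Λ
candidate 2: (m,n)=(2,12) → π∥ = 2+12·β ≈ 64.310989, π⊥ = 2+12·β' ≈ -0.310989 ∈ [-1.3, 0.3) ⇒ IN Λ
candidate 3: (m,n)=(-15,-11) → π∥ = -15-11·β ≈ -72.118406, π⊥ = -15-11·β' ≈ -12.881594 ∉ [-1.3, 0.3) ⇒ out
candidate 4: (m,n)=(14,12) → π∥ = 14+12·β ≈ 76.310989, π⊥ = 14+12·β' ≈ 11.689011 ∉ [-1.3, 0.3) ⇒ out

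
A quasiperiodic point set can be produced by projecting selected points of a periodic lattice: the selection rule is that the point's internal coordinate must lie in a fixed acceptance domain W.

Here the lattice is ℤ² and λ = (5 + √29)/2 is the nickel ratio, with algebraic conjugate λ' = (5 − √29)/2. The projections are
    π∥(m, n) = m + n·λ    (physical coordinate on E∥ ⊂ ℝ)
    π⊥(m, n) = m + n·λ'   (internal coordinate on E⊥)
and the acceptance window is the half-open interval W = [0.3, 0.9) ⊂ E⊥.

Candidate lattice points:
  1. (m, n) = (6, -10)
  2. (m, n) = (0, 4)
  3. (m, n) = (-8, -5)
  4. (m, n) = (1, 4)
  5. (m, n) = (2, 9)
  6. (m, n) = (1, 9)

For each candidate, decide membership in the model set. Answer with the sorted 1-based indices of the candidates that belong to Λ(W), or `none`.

none

Compute λ' = (5−√29)/2 = -0.19258, so π⊥(m,n) = m -0.19258·n.
candidate 1: (m,n)=(6,-10) → π∥ = 6-10·λ ≈ -45.92582, π⊥ = 6-10·λ' ≈ 7.92582 ∉ [0.3, 0.9) ⇒ out
candidate 2: (m,n)=(0,4) → π∥ = 0+4·λ ≈ 20.77033, π⊥ = 0+4·λ' ≈ -0.77033 ∉ [0.3, 0.9) ⇒ out
candidate 3: (m,n)=(-8,-5) → π∥ = -8-5·λ ≈ -33.96291, π⊥ = -8-5·λ' ≈ -7.03709 ∉ [0.3, 0.9) ⇒ out
candidate 4: (m,n)=(1,4) → π∥ = 1+4·λ ≈ 21.77033, π⊥ = 1+4·λ' ≈ 0.22967 ∉ [0.3, 0.9) ⇒ out
candidate 5: (m,n)=(2,9) → π∥ = 2+9·λ ≈ 48.73324, π⊥ = 2+9·λ' ≈ 0.26676 ∉ [0.3, 0.9) ⇒ out
candidate 6: (m,n)=(1,9) → π∥ = 1+9·λ ≈ 47.73324, π⊥ = 1+9·λ' ≈ -0.73324 ∉ [0.3, 0.9) ⇒ out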